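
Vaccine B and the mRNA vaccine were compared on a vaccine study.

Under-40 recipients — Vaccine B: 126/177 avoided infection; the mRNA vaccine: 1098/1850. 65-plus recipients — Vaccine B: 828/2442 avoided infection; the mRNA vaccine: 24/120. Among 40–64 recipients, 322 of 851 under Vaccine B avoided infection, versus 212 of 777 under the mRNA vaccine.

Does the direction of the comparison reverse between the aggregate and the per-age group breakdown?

Under-40: Vaccine B 126/177 = 71.2%, the mRNA vaccine 1098/1850 = 59.4% → Vaccine B
65-plus: Vaccine B 828/2442 = 33.9%, the mRNA vaccine 24/120 = 20.0% → Vaccine B
40–64: Vaccine B 322/851 = 37.8%, the mRNA vaccine 212/777 = 27.3% → Vaccine B
Overall: Vaccine B 1276/3470 = 36.8%, the mRNA vaccine 1334/2747 = 48.6% → the mRNA vaccine
Vaccine B wins each age group but the mRNA vaccine wins overall — the comparison reverses. Vaccine B's recipients skew toward 65-plus, which has a lower base rate.

Yes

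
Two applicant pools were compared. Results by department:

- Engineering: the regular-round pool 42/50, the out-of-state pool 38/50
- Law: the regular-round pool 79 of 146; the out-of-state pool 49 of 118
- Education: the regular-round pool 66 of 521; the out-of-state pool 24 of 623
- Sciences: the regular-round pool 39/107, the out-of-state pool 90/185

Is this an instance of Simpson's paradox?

No

Engineering: the regular-round pool 42/50 = 84.0%, the out-of-state pool 38/50 = 76.0% → the regular-round pool
Law: the regular-round pool 79/146 = 54.1%, the out-of-state pool 49/118 = 41.5% → the regular-round pool
Education: the regular-round pool 66/521 = 12.7%, the out-of-state pool 24/623 = 3.9% → the regular-round pool
Sciences: the regular-round pool 39/107 = 36.4%, the out-of-state pool 90/185 = 48.6% → the out-of-state pool
Overall: the regular-round pool 226/824 = 27.4%, the out-of-state pool 201/976 = 20.6% → the regular-round pool
Neither sweeps: the regular-round pool wins 3 of 4 groups, the out-of-state pool wins 1. The regular-round pool wins overall but not every group — no Simpson reversal.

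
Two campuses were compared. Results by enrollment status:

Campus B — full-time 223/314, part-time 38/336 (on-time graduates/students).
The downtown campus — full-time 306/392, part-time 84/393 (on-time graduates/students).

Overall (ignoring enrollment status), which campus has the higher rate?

Full-time: Campus B 223/314 = 71.0%, the downtown campus 306/392 = 78.1% → the downtown campus
Part-time: Campus B 38/336 = 11.3%, the downtown campus 84/393 = 21.4% → the downtown campus
Overall: Campus B 261/650 = 40.2%, the downtown campus 390/785 = 49.7% → the downtown campus

the downtown campus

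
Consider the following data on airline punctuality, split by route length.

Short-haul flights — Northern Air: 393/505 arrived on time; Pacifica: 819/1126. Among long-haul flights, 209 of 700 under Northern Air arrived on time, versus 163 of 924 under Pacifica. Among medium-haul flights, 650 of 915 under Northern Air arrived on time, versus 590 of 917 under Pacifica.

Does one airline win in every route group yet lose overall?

No

Short-haul: Northern Air 393/505 = 77.8%, Pacifica 819/1126 = 72.7% → Northern Air
Long-haul: Northern Air 209/700 = 29.9%, Pacifica 163/924 = 17.6% → Northern Air
Medium-haul: Northern Air 650/915 = 71.0%, Pacifica 590/917 = 64.3% → Northern Air
Overall: Northern Air 1252/2120 = 59.1%, Pacifica 1572/2967 = 53.0% → Northern Air
Northern Air wins overall and in every route group — no reversal.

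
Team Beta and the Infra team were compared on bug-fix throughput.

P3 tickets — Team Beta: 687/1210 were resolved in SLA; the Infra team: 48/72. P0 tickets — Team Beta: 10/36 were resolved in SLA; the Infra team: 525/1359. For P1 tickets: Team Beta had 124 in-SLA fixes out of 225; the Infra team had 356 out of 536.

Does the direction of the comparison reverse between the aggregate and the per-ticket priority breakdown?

P3: Team Beta 687/1210 = 56.8%, the Infra team 48/72 = 66.7% → the Infra team
P0: Team Beta 10/36 = 27.8%, the Infra team 525/1359 = 38.6% → the Infra team
P1: Team Beta 124/225 = 55.1%, the Infra team 356/536 = 66.4% → the Infra team
Overall: Team Beta 821/1471 = 55.8%, the Infra team 929/1967 = 47.2% → Team Beta
The Infra team wins each ticket group but Team Beta wins overall — the comparison reverses. The Infra team's tickets skew toward P0, which has a lower base rate.

Yes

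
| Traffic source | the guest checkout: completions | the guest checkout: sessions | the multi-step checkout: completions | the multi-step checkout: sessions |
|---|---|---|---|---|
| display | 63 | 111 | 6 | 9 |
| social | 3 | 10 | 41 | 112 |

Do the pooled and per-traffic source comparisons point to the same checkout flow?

No

Display: the guest checkout 63/111 = 56.8%, the multi-step checkout 6/9 = 66.7% → the multi-step checkout
Social: the guest checkout 3/10 = 30.0%, the multi-step checkout 41/112 = 36.6% → the multi-step checkout
Overall: the guest checkout 66/121 = 54.5%, the multi-step checkout 47/121 = 38.8% → the guest checkout
The multi-step checkout wins each traffic group but the guest checkout wins overall — the comparison reverses. The multi-step checkout's sessions skew toward social, which has a lower base rate.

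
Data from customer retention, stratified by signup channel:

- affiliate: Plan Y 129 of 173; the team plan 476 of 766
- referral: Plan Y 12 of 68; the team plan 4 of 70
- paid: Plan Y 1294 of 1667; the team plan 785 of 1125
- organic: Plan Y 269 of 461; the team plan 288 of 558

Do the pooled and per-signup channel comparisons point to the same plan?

Yes

Affiliate: Plan Y 129/173 = 74.6%, the team plan 476/766 = 62.1% → Plan Y
Referral: Plan Y 12/68 = 17.6%, the team plan 4/70 = 5.7% → Plan Y
Paid: Plan Y 1294/1667 = 77.6%, the team plan 785/1125 = 69.8% → Plan Y
Organic: Plan Y 269/461 = 58.4%, the team plan 288/558 = 51.6% → Plan Y
Overall: Plan Y 1704/2369 = 71.9%, the team plan 1553/2519 = 61.7% → Plan Y
Plan Y wins overall and in every signup group — no reversal.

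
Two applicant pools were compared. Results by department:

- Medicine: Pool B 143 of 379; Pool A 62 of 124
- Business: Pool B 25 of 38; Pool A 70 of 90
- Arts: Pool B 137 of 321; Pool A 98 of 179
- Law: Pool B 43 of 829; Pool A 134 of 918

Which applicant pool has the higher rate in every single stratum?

Pool A

Medicine: Pool B 143/379 = 37.7%, Pool A 62/124 = 50.0% → Pool A
Business: Pool B 25/38 = 65.8%, Pool A 70/90 = 77.8% → Pool A
Arts: Pool B 137/321 = 42.7%, Pool A 98/179 = 54.7% → Pool A
Law: Pool B 43/829 = 5.2%, Pool A 134/918 = 14.6% → Pool A
Pool A has the higher rate in all 4 groups.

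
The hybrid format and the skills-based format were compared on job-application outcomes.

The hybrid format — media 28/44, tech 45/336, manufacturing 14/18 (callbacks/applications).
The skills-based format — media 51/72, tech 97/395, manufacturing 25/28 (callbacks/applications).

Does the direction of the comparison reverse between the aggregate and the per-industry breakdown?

No

Media: the hybrid format 28/44 = 63.6%, the skills-based format 51/72 = 70.8% → the skills-based format
Tech: the hybrid format 45/336 = 13.4%, the skills-based format 97/395 = 24.6% → the skills-based format
Manufacturing: the hybrid format 14/18 = 77.8%, the skills-based format 25/28 = 89.3% → the skills-based format
Overall: the hybrid format 87/398 = 21.9%, the skills-based format 173/495 = 34.9% → the skills-based format
The skills-based format wins overall and in every industry group — no reversal.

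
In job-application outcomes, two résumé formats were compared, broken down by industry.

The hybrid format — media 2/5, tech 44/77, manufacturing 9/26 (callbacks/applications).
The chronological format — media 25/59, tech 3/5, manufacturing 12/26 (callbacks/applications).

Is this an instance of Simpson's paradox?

Yes

Media: the hybrid format 2/5 = 40.0%, the chronological format 25/59 = 42.4% → the chronological format
Tech: the hybrid format 44/77 = 57.1%, the chronological format 3/5 = 60.0% → the chronological format
Manufacturing: the hybrid format 9/26 = 34.6%, the chronological format 12/26 = 46.2% → the chronological format
Overall: the hybrid format 55/108 = 50.9%, the chronological format 40/90 = 44.4% → the hybrid format
The chronological format wins each industry group but the hybrid format wins overall — the comparison reverses. The chronological format's applications skew toward media, which has a lower base rate.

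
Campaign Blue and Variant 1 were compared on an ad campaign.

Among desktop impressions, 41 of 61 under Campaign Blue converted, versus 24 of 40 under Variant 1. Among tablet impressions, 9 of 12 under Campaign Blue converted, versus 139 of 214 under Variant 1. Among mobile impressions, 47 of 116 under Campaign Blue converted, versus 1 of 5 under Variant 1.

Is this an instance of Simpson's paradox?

Yes

Desktop: Campaign Blue 41/61 = 67.2%, Variant 1 24/40 = 60.0% → Campaign Blue
Tablet: Campaign Blue 9/12 = 75.0%, Variant 1 139/214 = 65.0% → Campaign Blue
Mobile: Campaign Blue 47/116 = 40.5%, Variant 1 1/5 = 20.0% → Campaign Blue
Overall: Campaign Blue 97/189 = 51.3%, Variant 1 164/259 = 63.3% → Variant 1
Campaign Blue wins each device group but Variant 1 wins overall — the comparison reverses. Campaign Blue's impressions skew toward mobile, which has a lower base rate.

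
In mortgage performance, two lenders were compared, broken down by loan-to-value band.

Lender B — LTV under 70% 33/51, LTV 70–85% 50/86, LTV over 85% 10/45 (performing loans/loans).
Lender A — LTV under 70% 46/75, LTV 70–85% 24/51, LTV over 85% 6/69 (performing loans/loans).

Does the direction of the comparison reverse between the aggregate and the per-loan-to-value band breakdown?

LTV under 70%: Lender B 33/51 = 64.7%, Lender A 46/75 = 61.3% → Lender B
LTV 70–85%: Lender B 50/86 = 58.1%, Lender A 24/51 = 47.1% → Lender B
LTV over 85%: Lender B 10/45 = 22.2%, Lender A 6/69 = 8.7% → Lender B
Overall: Lender B 93/182 = 51.1%, Lender A 76/195 = 39.0% → Lender B
Lender B wins overall and in every loan-to-value group — no reversal.

No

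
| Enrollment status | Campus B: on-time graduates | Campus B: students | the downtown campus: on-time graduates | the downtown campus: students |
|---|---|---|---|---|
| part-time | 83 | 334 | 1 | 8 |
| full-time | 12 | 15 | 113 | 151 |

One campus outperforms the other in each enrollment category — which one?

Part-time: Campus B 83/334 = 24.9%, the downtown campus 1/8 = 12.5% → Campus B
Full-time: Campus B 12/15 = 80.0%, the downtown campus 113/151 = 74.8% → Campus B
Campus B has the higher rate in both groups.

Campus B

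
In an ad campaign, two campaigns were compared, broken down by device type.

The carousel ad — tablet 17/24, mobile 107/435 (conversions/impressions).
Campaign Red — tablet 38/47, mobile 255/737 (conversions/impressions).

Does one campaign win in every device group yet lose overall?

Tablet: the carousel ad 17/24 = 70.8%, Campaign Red 38/47 = 80.9% → Campaign Red
Mobile: the carousel ad 107/435 = 24.6%, Campaign Red 255/737 = 34.6% → Campaign Red
Overall: the carousel ad 124/459 = 27.0%, Campaign Red 293/784 = 37.4% → Campaign Red
Campaign Red wins overall and in every device group — no reversal.

No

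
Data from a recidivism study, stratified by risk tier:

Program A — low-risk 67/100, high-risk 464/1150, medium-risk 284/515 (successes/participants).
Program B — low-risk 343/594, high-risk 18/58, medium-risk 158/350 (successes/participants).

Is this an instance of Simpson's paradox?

Yes

Low-risk: Program A 67/100 = 67.0%, Program B 343/594 = 57.7% → Program A
High-risk: Program A 464/1150 = 40.3%, Program B 18/58 = 31.0% → Program A
Medium-risk: Program A 284/515 = 55.1%, Program B 158/350 = 45.1% → Program A
Overall: Program A 815/1765 = 46.2%, Program B 519/1002 = 51.8% → Program B
Program A wins each risk group but Program B wins overall — the comparison reverses. Program A's participants skew toward high-risk, which has a lower base rate.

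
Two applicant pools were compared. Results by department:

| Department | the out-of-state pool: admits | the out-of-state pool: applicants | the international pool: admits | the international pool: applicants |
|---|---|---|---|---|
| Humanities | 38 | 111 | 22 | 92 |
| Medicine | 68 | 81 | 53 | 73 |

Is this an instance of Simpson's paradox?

No

Humanities: the out-of-state pool 38/111 = 34.2%, the international pool 22/92 = 23.9% → the out-of-state pool
Medicine: the out-of-state pool 68/81 = 84.0%, the international pool 53/73 = 72.6% → the out-of-state pool
Overall: the out-of-state pool 106/192 = 55.2%, the international pool 75/165 = 45.5% → the out-of-state pool
The out-of-state pool wins overall and in every department group — no reversal.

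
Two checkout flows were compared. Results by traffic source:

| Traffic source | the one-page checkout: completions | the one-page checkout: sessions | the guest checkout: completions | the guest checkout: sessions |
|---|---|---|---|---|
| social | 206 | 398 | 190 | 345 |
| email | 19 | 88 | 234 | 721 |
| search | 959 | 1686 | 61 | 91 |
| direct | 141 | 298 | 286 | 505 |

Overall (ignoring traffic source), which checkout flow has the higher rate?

Social: the one-page checkout 206/398 = 51.8%, the guest checkout 190/345 = 55.1% → the guest checkout
Email: the one-page checkout 19/88 = 21.6%, the guest checkout 234/721 = 32.5% → the guest checkout
Search: the one-page checkout 959/1686 = 56.9%, the guest checkout 61/91 = 67.0% → the guest checkout
Direct: the one-page checkout 141/298 = 47.3%, the guest checkout 286/505 = 56.6% → the guest checkout
Overall: the one-page checkout 1325/2470 = 53.6%, the guest checkout 771/1662 = 46.4% → the one-page checkout
(The guest checkout wins every traffic group but the one-page checkout wins overall — the guest checkout's sessions skew toward the low-rate email group.)

the one-page checkout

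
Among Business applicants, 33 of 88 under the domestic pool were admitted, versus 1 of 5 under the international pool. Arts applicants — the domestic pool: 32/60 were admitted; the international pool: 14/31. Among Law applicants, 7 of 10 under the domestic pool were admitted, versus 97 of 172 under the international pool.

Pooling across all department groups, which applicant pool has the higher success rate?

Business: the domestic pool 33/88 = 37.5%, the international pool 1/5 = 20.0% → the domestic pool
Arts: the domestic pool 32/60 = 53.3%, the international pool 14/31 = 45.2% → the domestic pool
Law: the domestic pool 7/10 = 70.0%, the international pool 97/172 = 56.4% → the domestic pool
Overall: the domestic pool 72/158 = 45.6%, the international pool 112/208 = 53.8% → the international pool
(The domestic pool wins every department group but the international pool wins overall — the domestic pool's applicants skew toward the low-rate Business group.)

the international pool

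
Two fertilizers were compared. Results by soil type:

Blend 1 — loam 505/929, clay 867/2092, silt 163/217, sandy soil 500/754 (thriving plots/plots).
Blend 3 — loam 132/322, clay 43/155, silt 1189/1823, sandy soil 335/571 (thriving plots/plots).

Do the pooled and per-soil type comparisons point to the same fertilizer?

Loam: Blend 1 505/929 = 54.4%, Blend 3 132/322 = 41.0% → Blend 1
Clay: Blend 1 867/2092 = 41.4%, Blend 3 43/155 = 27.7% → Blend 1
Silt: Blend 1 163/217 = 75.1%, Blend 3 1189/1823 = 65.2% → Blend 1
Sandy soil: Blend 1 500/754 = 66.3%, Blend 3 335/571 = 58.7% → Blend 1
Overall: Blend 1 2035/3992 = 51.0%, Blend 3 1699/2871 = 59.2% → Blend 3
Blend 1 wins each soil group but Blend 3 wins overall — the comparison reverses. Blend 1's plots skew toward clay, which has a lower base rate.

No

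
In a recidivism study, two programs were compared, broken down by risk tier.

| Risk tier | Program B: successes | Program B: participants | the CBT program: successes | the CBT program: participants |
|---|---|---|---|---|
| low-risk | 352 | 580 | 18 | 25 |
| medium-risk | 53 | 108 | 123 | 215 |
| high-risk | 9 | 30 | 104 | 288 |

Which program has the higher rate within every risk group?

the CBT program

Low-risk: Program B 352/580 = 60.7%, the CBT program 18/25 = 72.0% → the CBT program
Medium-risk: Program B 53/108 = 49.1%, the CBT program 123/215 = 57.2% → the CBT program
High-risk: Program B 9/30 = 30.0%, the CBT program 104/288 = 36.1% → the CBT program
The CBT program has the higher rate in all 3 groups.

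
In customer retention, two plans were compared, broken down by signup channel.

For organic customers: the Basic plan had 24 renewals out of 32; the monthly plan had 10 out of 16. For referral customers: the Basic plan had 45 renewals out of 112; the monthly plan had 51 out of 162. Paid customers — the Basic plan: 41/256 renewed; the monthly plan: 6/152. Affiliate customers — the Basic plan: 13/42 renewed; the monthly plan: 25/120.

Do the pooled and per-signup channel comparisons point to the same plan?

Yes

Organic: the Basic plan 24/32 = 75.0%, the monthly plan 10/16 = 62.5% → the Basic plan
Referral: the Basic plan 45/112 = 40.2%, the monthly plan 51/162 = 31.5% → the Basic plan
Paid: the Basic plan 41/256 = 16.0%, the monthly plan 6/152 = 3.9% → the Basic plan
Affiliate: the Basic plan 13/42 = 31.0%, the monthly plan 25/120 = 20.8% → the Basic plan
Overall: the Basic plan 123/442 = 27.8%, the monthly plan 92/450 = 20.4% → the Basic plan
The Basic plan wins overall and in every signup group — no reversal.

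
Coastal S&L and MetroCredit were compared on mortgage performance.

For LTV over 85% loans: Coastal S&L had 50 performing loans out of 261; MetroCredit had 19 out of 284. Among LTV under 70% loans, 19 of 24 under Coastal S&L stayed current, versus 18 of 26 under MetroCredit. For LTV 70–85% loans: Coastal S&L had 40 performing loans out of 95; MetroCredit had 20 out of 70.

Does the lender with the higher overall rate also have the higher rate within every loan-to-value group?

Yes

LTV over 85%: Coastal S&L 50/261 = 19.2%, MetroCredit 19/284 = 6.7% → Coastal S&L
LTV under 70%: Coastal S&L 19/24 = 79.2%, MetroCredit 18/26 = 69.2% → Coastal S&L
LTV 70–85%: Coastal S&L 40/95 = 42.1%, MetroCredit 20/70 = 28.6% → Coastal S&L
Overall: Coastal S&L 109/380 = 28.7%, MetroCredit 57/380 = 15.0% → Coastal S&L
Coastal S&L wins overall and in every loan-to-value group — no reversal.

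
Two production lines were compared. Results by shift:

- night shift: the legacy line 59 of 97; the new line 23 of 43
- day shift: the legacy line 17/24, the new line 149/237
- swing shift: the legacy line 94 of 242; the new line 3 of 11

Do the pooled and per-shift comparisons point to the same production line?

Night shift: the legacy line 59/97 = 60.8%, the new line 23/43 = 53.5% → the legacy line
Day shift: the legacy line 17/24 = 70.8%, the new line 149/237 = 62.9% → the legacy line
Swing shift: the legacy line 94/242 = 38.8%, the new line 3/11 = 27.3% → the legacy line
Overall: the legacy line 170/363 = 46.8%, the new line 175/291 = 60.1% → the new line
The legacy line wins each shift group but the new line wins overall — the comparison reverses. The legacy line's units skew toward swing shift, which has a lower base rate.

No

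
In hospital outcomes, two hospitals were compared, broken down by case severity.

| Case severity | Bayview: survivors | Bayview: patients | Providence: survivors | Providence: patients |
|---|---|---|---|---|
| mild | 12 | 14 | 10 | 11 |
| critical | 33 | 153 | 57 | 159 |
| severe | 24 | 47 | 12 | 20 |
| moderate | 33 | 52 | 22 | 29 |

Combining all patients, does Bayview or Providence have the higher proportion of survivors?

Mild: Bayview 12/14 = 85.7%, Providence 10/11 = 90.9% → Providence
Critical: Bayview 33/153 = 21.6%, Providence 57/159 = 35.8% → Providence
Severe: Bayview 24/47 = 51.1%, Providence 12/20 = 60.0% → Providence
Moderate: Bayview 33/52 = 63.5%, Providence 22/29 = 75.9% → Providence
Overall: Bayview 102/266 = 38.3%, Providence 101/219 = 46.1% → Providence

Providence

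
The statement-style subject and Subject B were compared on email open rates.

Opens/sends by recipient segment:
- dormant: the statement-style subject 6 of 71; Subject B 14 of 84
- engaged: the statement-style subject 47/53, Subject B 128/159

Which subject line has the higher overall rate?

Subject B

Dormant: the statement-style subject 6/71 = 8.5%, Subject B 14/84 = 16.7% → Subject B
Engaged: the statement-style subject 47/53 = 88.7%, Subject B 128/159 = 80.5% → the statement-style subject
Overall: the statement-style subject 53/124 = 42.7%, Subject B 142/243 = 58.4% → Subject B
(Neither sweeps every recipient group, but Subject B has the higher pooled rate.)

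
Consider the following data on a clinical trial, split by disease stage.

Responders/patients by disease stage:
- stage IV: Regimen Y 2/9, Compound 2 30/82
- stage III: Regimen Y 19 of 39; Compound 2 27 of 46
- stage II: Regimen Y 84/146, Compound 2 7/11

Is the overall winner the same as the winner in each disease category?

Stage IV: Regimen Y 2/9 = 22.2%, Compound 2 30/82 = 36.6% → Compound 2
Stage III: Regimen Y 19/39 = 48.7%, Compound 2 27/46 = 58.7% → Compound 2
Stage II: Regimen Y 84/146 = 57.5%, Compound 2 7/11 = 63.6% → Compound 2
Overall: Regimen Y 105/194 = 54.1%, Compound 2 64/139 = 46.0% → Regimen Y
Compound 2 wins each disease group but Regimen Y wins overall — the comparison reverses. Compound 2's patients skew toward stage IV, which has a lower base rate.

No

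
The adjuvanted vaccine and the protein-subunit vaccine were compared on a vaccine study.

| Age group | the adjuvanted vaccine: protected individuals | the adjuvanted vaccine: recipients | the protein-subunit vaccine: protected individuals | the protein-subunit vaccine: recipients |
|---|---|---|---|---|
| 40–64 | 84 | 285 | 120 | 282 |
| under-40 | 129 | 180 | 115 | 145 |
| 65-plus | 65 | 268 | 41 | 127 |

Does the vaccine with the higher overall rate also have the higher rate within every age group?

40–64: the adjuvanted vaccine 84/285 = 29.5%, the protein-subunit vaccine 120/282 = 42.6% → the protein-subunit vaccine
Under-40: the adjuvanted vaccine 129/180 = 71.7%, the protein-subunit vaccine 115/145 = 79.3% → the protein-subunit vaccine
65-plus: the adjuvanted vaccine 65/268 = 24.3%, the protein-subunit vaccine 41/127 = 32.3% → the protein-subunit vaccine
Overall: the adjuvanted vaccine 278/733 = 37.9%, the protein-subunit vaccine 276/554 = 49.8% → the protein-subunit vaccine
The protein-subunit vaccine wins overall and in every age group — no reversal.

Yes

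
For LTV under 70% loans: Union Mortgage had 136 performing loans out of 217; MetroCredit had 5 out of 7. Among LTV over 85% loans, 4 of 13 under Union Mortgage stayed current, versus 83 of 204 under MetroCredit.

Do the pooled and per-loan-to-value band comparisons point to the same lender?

No

LTV under 70%: Union Mortgage 136/217 = 62.7%, MetroCredit 5/7 = 71.4% → MetroCredit
LTV over 85%: Union Mortgage 4/13 = 30.8%, MetroCredit 83/204 = 40.7% → MetroCredit
Overall: Union Mortgage 140/230 = 60.9%, MetroCredit 88/211 = 41.7% → Union Mortgage
MetroCredit wins each loan-to-value group but Union Mortgage wins overall — the comparison reverses. MetroCredit's loans skew toward LTV over 85%, which has a lower base rate.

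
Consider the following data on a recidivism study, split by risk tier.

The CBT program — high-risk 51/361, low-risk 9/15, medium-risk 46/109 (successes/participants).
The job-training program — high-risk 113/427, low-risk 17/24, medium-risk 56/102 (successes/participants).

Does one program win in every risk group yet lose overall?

No

High-risk: the CBT program 51/361 = 14.1%, the job-training program 113/427 = 26.5% → the job-training program
Low-risk: the CBT program 9/15 = 60.0%, the job-training program 17/24 = 70.8% → the job-training program
Medium-risk: the CBT program 46/109 = 42.2%, the job-training program 56/102 = 54.9% → the job-training program
Overall: the CBT program 106/485 = 21.9%, the job-training program 186/553 = 33.6% → the job-training program
The job-training program wins overall and in every risk group — no reversal.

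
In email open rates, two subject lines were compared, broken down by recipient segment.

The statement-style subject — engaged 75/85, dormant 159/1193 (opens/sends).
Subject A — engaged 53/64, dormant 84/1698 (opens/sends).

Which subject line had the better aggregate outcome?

Engaged: the statement-style subject 75/85 = 88.2%, Subject A 53/64 = 82.8% → the statement-style subject
Dormant: the statement-style subject 159/1193 = 13.3%, Subject A 84/1698 = 4.9% → the statement-style subject
Overall: the statement-style subject 234/1278 = 18.3%, Subject A 137/1762 = 7.8% → the statement-style subject

the statement-style subject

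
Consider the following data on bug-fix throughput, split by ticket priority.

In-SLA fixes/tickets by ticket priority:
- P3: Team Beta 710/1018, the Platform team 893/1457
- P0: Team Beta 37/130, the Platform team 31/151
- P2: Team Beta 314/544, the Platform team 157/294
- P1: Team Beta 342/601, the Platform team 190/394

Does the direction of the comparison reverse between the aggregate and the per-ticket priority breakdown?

No

P3: Team Beta 710/1018 = 69.7%, the Platform team 893/1457 = 61.3% → Team Beta
P0: Team Beta 37/130 = 28.5%, the Platform team 31/151 = 20.5% → Team Beta
P2: Team Beta 314/544 = 57.7%, the Platform team 157/294 = 53.4% → Team Beta
P1: Team Beta 342/601 = 56.9%, the Platform team 190/394 = 48.2% → Team Beta
Overall: Team Beta 1403/2293 = 61.2%, the Platform team 1271/2296 = 55.4% → Team Beta
Team Beta wins overall and in every ticket group — no reversal.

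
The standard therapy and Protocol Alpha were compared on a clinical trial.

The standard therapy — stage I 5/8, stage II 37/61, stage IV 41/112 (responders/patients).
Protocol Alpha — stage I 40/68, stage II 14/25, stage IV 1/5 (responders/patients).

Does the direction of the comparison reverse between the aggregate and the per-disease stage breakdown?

Yes

Stage I: the standard therapy 5/8 = 62.5%, Protocol Alpha 40/68 = 58.8% → the standard therapy
Stage II: the standard therapy 37/61 = 60.7%, Protocol Alpha 14/25 = 56.0% → the standard therapy
Stage IV: the standard therapy 41/112 = 36.6%, Protocol Alpha 1/5 = 20.0% → the standard therapy
Overall: the standard therapy 83/181 = 45.9%, Protocol Alpha 55/98 = 56.1% → Protocol Alpha
The standard therapy wins each disease group but Protocol Alpha wins overall — the comparison reverses. The standard therapy's patients skew toward stage IV, which has a lower base rate.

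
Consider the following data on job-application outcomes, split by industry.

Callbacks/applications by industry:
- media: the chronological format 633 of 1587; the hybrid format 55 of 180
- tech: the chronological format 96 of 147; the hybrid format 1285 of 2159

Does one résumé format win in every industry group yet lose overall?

Yes

Media: the chronological format 633/1587 = 39.9%, the hybrid format 55/180 = 30.6% → the chronological format
Tech: the chronological format 96/147 = 65.3%, the hybrid format 1285/2159 = 59.5% → the chronological format
Overall: the chronological format 729/1734 = 42.0%, the hybrid format 1340/2339 = 57.3% → the hybrid format
The chronological format wins each industry group but the hybrid format wins overall — the comparison reverses. The chronological format's applications skew toward media, which has a lower base rate.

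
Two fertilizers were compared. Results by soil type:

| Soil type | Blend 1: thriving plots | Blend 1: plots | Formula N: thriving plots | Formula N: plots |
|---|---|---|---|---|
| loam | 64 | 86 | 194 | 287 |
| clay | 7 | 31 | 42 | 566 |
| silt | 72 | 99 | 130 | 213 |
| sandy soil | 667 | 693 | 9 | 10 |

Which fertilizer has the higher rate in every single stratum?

Blend 1

Loam: Blend 1 64/86 = 74.4%, Formula N 194/287 = 67.6% → Blend 1
Clay: Blend 1 7/31 = 22.6%, Formula N 42/566 = 7.4% → Blend 1
Silt: Blend 1 72/99 = 72.7%, Formula N 130/213 = 61.0% → Blend 1
Sandy soil: Blend 1 667/693 = 96.2%, Formula N 9/10 = 90.0% → Blend 1
Blend 1 has the higher rate in all 4 groups.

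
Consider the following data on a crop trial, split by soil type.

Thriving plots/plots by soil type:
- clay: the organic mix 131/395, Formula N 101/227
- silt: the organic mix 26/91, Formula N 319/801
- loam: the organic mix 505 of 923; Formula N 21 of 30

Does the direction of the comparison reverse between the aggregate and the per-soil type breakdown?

Clay: the organic mix 131/395 = 33.2%, Formula N 101/227 = 44.5% → Formula N
Silt: the organic mix 26/91 = 28.6%, Formula N 319/801 = 39.8% → Formula N
Loam: the organic mix 505/923 = 54.7%, Formula N 21/30 = 70.0% → Formula N
Overall: the organic mix 662/1409 = 47.0%, Formula N 441/1058 = 41.7% → the organic mix
Formula N wins each soil group but the organic mix wins overall — the comparison reverses. Formula N's plots skew toward silt, which has a lower base rate.

Yes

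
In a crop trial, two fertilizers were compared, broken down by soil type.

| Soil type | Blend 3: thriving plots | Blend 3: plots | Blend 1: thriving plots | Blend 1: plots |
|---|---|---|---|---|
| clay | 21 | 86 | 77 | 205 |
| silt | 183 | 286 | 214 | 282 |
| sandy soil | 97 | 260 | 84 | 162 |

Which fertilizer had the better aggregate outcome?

Blend 1

Clay: Blend 3 21/86 = 24.4%, Blend 1 77/205 = 37.6% → Blend 1
Silt: Blend 3 183/286 = 64.0%, Blend 1 214/282 = 75.9% → Blend 1
Sandy soil: Blend 3 97/260 = 37.3%, Blend 1 84/162 = 51.9% → Blend 1
Overall: Blend 3 301/632 = 47.6%, Blend 1 375/649 = 57.8% → Blend 1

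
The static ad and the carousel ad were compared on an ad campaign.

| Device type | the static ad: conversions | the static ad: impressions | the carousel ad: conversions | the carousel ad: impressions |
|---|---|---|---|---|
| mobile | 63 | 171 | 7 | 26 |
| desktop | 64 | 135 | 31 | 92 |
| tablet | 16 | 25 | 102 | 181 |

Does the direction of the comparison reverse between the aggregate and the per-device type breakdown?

Yes

Mobile: the static ad 63/171 = 36.8%, the carousel ad 7/26 = 26.9% → the static ad
Desktop: the static ad 64/135 = 47.4%, the carousel ad 31/92 = 33.7% → the static ad
Tablet: the static ad 16/25 = 64.0%, the carousel ad 102/181 = 56.4% → the static ad
Overall: the static ad 143/331 = 43.2%, the carousel ad 140/299 = 46.8% → the carousel ad
The static ad wins each device group but the carousel ad wins overall — the comparison reverses. The static ad's impressions skew toward mobile, which has a lower base rate.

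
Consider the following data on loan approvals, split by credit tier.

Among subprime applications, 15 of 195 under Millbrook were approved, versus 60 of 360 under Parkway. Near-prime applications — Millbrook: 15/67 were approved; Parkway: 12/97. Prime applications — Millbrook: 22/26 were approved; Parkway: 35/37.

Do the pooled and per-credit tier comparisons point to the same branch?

Subprime: Millbrook 15/195 = 7.7%, Parkway 60/360 = 16.7% → Parkway
Near-prime: Millbrook 15/67 = 22.4%, Parkway 12/97 = 12.4% → Millbrook
Prime: Millbrook 22/26 = 84.6%, Parkway 35/37 = 94.6% → Parkway
Overall: Millbrook 52/288 = 18.1%, Parkway 107/494 = 21.7% → Parkway
Neither sweeps: Millbrook wins 1 of 3 groups, Parkway wins 2. Parkway wins overall but not every group — no Simpson reversal.

No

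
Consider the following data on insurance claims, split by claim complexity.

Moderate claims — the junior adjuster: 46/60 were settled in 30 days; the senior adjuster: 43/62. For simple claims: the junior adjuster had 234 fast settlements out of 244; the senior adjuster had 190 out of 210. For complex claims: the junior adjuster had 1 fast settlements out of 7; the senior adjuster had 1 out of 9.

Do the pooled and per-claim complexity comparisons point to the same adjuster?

Moderate: the junior adjuster 46/60 = 76.7%, the senior adjuster 43/62 = 69.4% → the junior adjuster
Simple: the junior adjuster 234/244 = 95.9%, the senior adjuster 190/210 = 90.5% → the junior adjuster
Complex: the junior adjuster 1/7 = 14.3%, the senior adjuster 1/9 = 11.1% → the junior adjuster
Overall: the junior adjuster 281/311 = 90.4%, the senior adjuster 234/281 = 83.3% → the junior adjuster
The junior adjuster wins overall and in every claim group — no reversal.

Yes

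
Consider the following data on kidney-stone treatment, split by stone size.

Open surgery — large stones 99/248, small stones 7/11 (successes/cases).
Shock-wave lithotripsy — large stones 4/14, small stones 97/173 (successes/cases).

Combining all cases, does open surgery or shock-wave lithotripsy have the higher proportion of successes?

Large stones: open surgery 99/248 = 39.9%, shock-wave lithotripsy 4/14 = 28.6% → open surgery
Small stones: open surgery 7/11 = 63.6%, shock-wave lithotripsy 97/173 = 56.1% → open surgery
Overall: open surgery 106/259 = 40.9%, shock-wave lithotripsy 101/187 = 54.0% → shock-wave lithotripsy
(Open surgery wins every stone group but shock-wave lithotripsy wins overall — open surgery's cases skew toward the low-rate large stones group.)

shock-wave lithotripsy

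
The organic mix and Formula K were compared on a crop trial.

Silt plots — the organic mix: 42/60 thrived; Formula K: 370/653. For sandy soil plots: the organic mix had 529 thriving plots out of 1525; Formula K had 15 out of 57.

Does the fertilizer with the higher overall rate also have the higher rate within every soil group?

No

Silt: the organic mix 42/60 = 70.0%, Formula K 370/653 = 56.7% → the organic mix
Sandy soil: the organic mix 529/1525 = 34.7%, Formula K 15/57 = 26.3% → the organic mix
Overall: the organic mix 571/1585 = 36.0%, Formula K 385/710 = 54.2% → Formula K
The organic mix wins each soil group but Formula K wins overall — the comparison reverses. The organic mix's plots skew toward sandy soil, which has a lower base rate.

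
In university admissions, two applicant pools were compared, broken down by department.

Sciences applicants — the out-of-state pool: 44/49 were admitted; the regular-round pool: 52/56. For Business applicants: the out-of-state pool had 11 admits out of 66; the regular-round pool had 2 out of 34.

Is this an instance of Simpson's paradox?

Sciences: the out-of-state pool 44/49 = 89.8%, the regular-round pool 52/56 = 92.9% → the regular-round pool
Business: the out-of-state pool 11/66 = 16.7%, the regular-round pool 2/34 = 5.9% → the out-of-state pool
Overall: the out-of-state pool 55/115 = 47.8%, the regular-round pool 54/90 = 60.0% → the regular-round pool
Neither sweeps: the out-of-state pool wins 1 of 2 groups, the regular-round pool wins 1. The regular-round pool wins overall but not every group — no Simpson reversal.

No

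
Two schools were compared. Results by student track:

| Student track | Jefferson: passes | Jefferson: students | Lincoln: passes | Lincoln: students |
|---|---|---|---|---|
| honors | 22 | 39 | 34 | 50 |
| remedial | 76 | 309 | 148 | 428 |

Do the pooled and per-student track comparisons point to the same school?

Yes

Honors: Jefferson 22/39 = 56.4%, Lincoln 34/50 = 68.0% → Lincoln
Remedial: Jefferson 76/309 = 24.6%, Lincoln 148/428 = 34.6% → Lincoln
Overall: Jefferson 98/348 = 28.2%, Lincoln 182/478 = 38.1% → Lincoln
Lincoln wins overall and in every student group — no reversal.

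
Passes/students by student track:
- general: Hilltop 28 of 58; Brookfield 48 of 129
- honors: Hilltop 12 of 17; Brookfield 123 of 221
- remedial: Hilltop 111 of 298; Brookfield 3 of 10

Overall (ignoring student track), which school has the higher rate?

General: Hilltop 28/58 = 48.3%, Brookfield 48/129 = 37.2% → Hilltop
Honors: Hilltop 12/17 = 70.6%, Brookfield 123/221 = 55.7% → Hilltop
Remedial: Hilltop 111/298 = 37.2%, Brookfield 3/10 = 30.0% → Hilltop
Overall: Hilltop 151/373 = 40.5%, Brookfield 174/360 = 48.3% → Brookfield
(Hilltop wins every student group but Brookfield wins overall — Hilltop's students skew toward the low-rate remedial group.)

Brookfield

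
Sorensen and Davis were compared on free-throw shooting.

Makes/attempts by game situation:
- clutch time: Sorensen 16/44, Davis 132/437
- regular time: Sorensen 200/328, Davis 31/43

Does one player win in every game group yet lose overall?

No

Clutch time: Sorensen 16/44 = 36.4%, Davis 132/437 = 30.2% → Sorensen
Regular time: Sorensen 200/328 = 61.0%, Davis 31/43 = 72.1% → Davis
Overall: Sorensen 216/372 = 58.1%, Davis 163/480 = 34.0% → Sorensen
Neither sweeps: Sorensen wins 1 of 2 groups, Davis wins 1. Sorensen wins overall but not every group — no Simpson reversal.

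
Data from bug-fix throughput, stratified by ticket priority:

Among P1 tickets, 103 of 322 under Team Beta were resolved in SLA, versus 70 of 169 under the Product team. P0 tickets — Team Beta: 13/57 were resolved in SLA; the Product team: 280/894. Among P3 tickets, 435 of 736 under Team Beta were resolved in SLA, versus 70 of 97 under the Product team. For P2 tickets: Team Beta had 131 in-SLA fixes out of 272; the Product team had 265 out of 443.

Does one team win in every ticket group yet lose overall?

Yes

P1: Team Beta 103/322 = 32.0%, the Product team 70/169 = 41.4% → the Product team
P0: Team Beta 13/57 = 22.8%, the Product team 280/894 = 31.3% → the Product team
P3: Team Beta 435/736 = 59.1%, the Product team 70/97 = 72.2% → the Product team
P2: Team Beta 131/272 = 48.2%, the Product team 265/443 = 59.8% → the Product team
Overall: Team Beta 682/1387 = 49.2%, the Product team 685/1603 = 42.7% → Team Beta
The Product team wins each ticket group but Team Beta wins overall — the comparison reverses. The Product team's tickets skew toward P0, which has a lower base rate.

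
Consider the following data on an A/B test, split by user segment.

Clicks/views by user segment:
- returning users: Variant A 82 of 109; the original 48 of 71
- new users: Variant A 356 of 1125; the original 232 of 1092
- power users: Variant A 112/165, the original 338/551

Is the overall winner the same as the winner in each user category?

Returning users: Variant A 82/109 = 75.2%, the original 48/71 = 67.6% → Variant A
New users: Variant A 356/1125 = 31.6%, the original 232/1092 = 21.2% → Variant A
Power users: Variant A 112/165 = 67.9%, the original 338/551 = 61.3% → Variant A
Overall: Variant A 550/1399 = 39.3%, the original 618/1714 = 36.1% → Variant A
Variant A wins overall and in every user group — no reversal.

Yes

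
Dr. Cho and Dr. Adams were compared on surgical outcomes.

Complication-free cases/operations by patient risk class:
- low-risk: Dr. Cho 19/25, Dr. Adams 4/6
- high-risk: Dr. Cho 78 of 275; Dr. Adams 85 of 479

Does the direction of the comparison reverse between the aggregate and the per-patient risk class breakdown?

No

Low-risk: Dr. Cho 19/25 = 76.0%, Dr. Adams 4/6 = 66.7% → Dr. Cho
High-risk: Dr. Cho 78/275 = 28.4%, Dr. Adams 85/479 = 17.7% → Dr. Cho
Overall: Dr. Cho 97/300 = 32.3%, Dr. Adams 89/485 = 18.4% → Dr. Cho
Dr. Cho wins overall and in every patient risk group — no reversal.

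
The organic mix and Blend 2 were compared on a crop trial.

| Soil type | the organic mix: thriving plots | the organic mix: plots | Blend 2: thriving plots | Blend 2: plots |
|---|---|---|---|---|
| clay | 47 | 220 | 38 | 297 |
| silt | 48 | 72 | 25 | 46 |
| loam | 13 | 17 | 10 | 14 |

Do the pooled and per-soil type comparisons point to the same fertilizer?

Yes

Clay: the organic mix 47/220 = 21.4%, Blend 2 38/297 = 12.8% → the organic mix
Silt: the organic mix 48/72 = 66.7%, Blend 2 25/46 = 54.3% → the organic mix
Loam: the organic mix 13/17 = 76.5%, Blend 2 10/14 = 71.4% → the organic mix
Overall: the organic mix 108/309 = 35.0%, Blend 2 73/357 = 20.4% → the organic mix
The organic mix wins overall and in every soil group — no reversal.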